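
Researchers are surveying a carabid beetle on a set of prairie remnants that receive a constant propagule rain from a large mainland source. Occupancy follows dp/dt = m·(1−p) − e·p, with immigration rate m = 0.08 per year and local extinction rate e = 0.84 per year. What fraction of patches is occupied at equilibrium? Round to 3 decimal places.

Setting dp/dt = 0: m − m·p* = e·p*, so m = (m+e)·p*.
p* = m/(m+e) = 0.08/(0.08+0.84) = 0.08/0.9200 = 0.0870.

0.087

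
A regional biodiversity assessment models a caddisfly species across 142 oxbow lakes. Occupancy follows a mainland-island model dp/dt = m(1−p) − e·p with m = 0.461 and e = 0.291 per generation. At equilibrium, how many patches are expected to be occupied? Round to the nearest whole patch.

87

p* = m/(m+e) = 0.461/0.7520 = 0.6130.
Expected occupied patches = N × p* = 142 × 0.6130 = 87.05 ≈ 87.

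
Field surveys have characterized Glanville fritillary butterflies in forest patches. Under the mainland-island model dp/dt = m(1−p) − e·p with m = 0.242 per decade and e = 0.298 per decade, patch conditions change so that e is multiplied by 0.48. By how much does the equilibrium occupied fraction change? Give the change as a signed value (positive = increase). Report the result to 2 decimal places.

Before: p* = 0.242/(0.242+0.298) = 0.4481.
After: m = 0.242, e = 0.14304; p* = 0.242/0.3850 = 0.6285.
Δp* = 0.6285 − 0.4481 = +0.1804.

0.18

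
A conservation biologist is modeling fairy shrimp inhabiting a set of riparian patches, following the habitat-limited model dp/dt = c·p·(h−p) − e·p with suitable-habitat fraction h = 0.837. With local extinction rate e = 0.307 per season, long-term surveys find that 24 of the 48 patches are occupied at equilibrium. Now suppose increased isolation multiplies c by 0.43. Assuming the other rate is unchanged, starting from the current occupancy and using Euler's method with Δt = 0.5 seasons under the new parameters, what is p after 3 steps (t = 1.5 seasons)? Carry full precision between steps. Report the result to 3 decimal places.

0.390

Observed p* = 24/48 = 0.50000.
Balance c(h−p*) = e gives c = e/(0.837 − 0.50000) = 0.307/0.33700 = 0.91098.
Starting from p₀ = 0.50000; update p ← p + (dp/dt)·Δt with the new parameters.
  1  |  dp/dt·Δt = -0.043748  |  p_1 = 0.456253
  2  |  dp/dt·Δt = -0.036010  |  p_2 = 0.420242
  3  |  dp/dt·Δt = -0.030204  |  p_3 = 0.390038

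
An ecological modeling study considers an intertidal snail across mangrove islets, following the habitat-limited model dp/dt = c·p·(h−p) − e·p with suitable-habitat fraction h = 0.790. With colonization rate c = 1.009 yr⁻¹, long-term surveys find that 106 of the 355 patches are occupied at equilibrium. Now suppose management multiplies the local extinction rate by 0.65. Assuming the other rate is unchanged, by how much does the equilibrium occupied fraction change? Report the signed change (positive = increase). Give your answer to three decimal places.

0.172

Observed p* = 106/355 = 0.29859.
Balance c(h−p*) = e gives e = 1.009×(0.79 − 0.29859) = 0.49583.
New p* = 0.79 − e/c = 0.79 − 0.32229/1.00900 = 0.47058.
Δp* = 0.47058 − 0.29859 = +0.17199.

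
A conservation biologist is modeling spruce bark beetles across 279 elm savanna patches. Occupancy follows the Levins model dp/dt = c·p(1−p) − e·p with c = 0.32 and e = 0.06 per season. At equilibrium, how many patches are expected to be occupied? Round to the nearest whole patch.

p* = 1 − e/c = 1 − 0.06/0.32 = 0.8125.
Expected occupied patches = N × p* = 279 × 0.8125 = 226.69 ≈ 227.

227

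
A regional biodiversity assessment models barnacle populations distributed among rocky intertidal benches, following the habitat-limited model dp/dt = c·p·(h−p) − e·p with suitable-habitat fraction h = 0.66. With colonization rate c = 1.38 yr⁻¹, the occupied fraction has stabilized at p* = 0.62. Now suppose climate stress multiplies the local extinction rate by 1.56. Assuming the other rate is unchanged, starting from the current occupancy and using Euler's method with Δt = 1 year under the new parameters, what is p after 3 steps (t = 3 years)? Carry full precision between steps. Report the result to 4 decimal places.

Balance c(h−p*) = e gives e = 1.38×(0.66 − 0.62000) = 0.05520.
Starting from p₀ = 0.62000; update p ← p + (dp/dt)·Δt with the new parameters.
step 1: Δp = -0.01917, p = 0.60083
step 2: Δp = -0.00268, p = 0.59815
step 3: Δp = -0.00046, p = 0.59770

0.5977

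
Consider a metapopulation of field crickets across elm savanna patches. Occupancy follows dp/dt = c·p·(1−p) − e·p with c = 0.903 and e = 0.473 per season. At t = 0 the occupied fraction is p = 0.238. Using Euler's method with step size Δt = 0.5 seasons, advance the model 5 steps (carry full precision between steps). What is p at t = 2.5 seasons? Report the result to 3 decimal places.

Update rule: p ← p + [c·p·(1−p) − e·p]·Δt with Δt = 0.5.
p: 0.23800 → 0.26360  (Δp = +0.02560)
p: 0.26360 → 0.28890  (Δp = +0.02530)
p: 0.28890 → 0.31333  (Δp = +0.02443)
p: 0.31333 → 0.33637  (Δp = +0.02304)
p: 0.33637 → 0.35760  (Δp = +0.02123)

0.358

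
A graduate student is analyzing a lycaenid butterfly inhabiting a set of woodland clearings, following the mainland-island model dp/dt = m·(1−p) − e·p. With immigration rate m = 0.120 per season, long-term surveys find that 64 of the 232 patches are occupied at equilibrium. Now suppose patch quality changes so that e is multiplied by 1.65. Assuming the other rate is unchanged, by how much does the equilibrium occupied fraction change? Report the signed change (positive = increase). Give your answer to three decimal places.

Observed p* = 64/232 = 0.27586.
Balance m(1−p*) = e·p* gives e = m(1−p*)/p* = 0.120×0.72414/0.27586 = 0.31500.
New p* = m/(m+e) = 0.12000/(0.12000+0.51975) = 0.18757.
Δp* = 0.18757 − 0.27586 = -0.08829.

-0.088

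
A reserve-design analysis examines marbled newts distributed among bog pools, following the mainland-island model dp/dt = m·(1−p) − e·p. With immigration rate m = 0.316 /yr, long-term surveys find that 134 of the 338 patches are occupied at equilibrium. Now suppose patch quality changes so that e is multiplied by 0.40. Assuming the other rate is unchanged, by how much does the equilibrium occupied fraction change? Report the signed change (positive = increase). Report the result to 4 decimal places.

0.2251

Observed p* = 134/338 = 0.39645.
Balance m(1−p*) = e·p* gives e = m(1−p*)/p* = 0.316×0.60355/0.39645 = 0.48107.
New p* = m/(m+e) = 0.31600/(0.31600+0.19243) = 0.62152.
Δp* = 0.62152 − 0.39645 = +0.22507.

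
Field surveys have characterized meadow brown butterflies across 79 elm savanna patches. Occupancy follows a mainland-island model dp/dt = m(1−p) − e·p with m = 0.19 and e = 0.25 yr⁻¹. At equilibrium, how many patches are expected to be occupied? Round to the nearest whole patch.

34

p* = m/(m+e) = 0.19/0.4400 = 0.4318.
Expected occupied patches = N × p* = 79 × 0.4318 = 34.11 ≈ 34.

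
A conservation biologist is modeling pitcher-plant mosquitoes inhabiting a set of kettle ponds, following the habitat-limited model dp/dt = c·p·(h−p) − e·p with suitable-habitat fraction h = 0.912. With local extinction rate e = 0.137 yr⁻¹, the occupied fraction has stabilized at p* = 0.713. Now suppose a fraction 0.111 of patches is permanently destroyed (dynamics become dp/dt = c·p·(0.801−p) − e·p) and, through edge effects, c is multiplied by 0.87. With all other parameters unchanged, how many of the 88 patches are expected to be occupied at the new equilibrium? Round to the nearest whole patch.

Balance c(h−p*) = e gives c = e/(0.912 − 0.71300) = 0.137/0.19900 = 0.68844.
New p* = 0.801 − e/c = 0.801 − 0.13700/0.59894 = 0.57226.
Expected occupied = 88 × 0.57226 = 50.36 ≈ 50.

50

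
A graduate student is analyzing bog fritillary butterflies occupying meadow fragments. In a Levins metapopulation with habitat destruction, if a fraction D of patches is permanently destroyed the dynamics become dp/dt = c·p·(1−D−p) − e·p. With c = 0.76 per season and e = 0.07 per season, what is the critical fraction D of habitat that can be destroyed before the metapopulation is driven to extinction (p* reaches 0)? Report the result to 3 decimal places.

0.908

The nontrivial equilibrium is p* = (1−D) − e/c; extinction occurs when this hits zero.
So D_crit = 1 − e/c = 1 − 0.07/0.76 = 1 − 0.0921 = 0.9079.
This equals the undisturbed p*, a classic result of Lande's extension.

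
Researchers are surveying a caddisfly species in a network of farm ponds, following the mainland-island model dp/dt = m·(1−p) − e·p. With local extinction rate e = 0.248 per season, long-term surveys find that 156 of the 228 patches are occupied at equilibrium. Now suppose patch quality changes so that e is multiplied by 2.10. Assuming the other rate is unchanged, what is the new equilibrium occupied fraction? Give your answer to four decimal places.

Observed p* = 156/228 = 0.68421.
Balance m(1−p*) = e·p* gives m = e·p*/(1−p*) = 0.248×0.68421/0.31579 = 0.53733.
New p* = m/(m+e) = 0.53733/(0.53733+0.52080) = 0.50781.

0.5078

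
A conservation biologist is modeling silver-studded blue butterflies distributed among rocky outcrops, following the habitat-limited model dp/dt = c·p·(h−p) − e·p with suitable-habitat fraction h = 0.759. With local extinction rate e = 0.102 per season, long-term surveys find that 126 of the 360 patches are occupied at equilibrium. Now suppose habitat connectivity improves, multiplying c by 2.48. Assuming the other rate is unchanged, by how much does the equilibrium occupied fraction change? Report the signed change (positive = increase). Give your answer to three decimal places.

Observed p* = 126/360 = 0.35000.
Balance c(h−p*) = e gives c = e/(0.759 − 0.35000) = 0.102/0.40900 = 0.24939.
New p* = 0.759 − e/c = 0.759 − 0.10200/0.61849 = 0.59408.
Δp* = 0.59408 − 0.35000 = +0.24408.

0.244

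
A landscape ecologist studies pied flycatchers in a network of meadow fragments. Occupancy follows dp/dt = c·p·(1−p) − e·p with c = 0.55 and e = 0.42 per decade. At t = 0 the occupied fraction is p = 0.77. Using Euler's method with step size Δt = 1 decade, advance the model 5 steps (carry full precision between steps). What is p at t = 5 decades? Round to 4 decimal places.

0.3376

Update rule: p ← p + [c·p·(1−p) − e·p]·Δt with Δt = 1.
  1  |  dp/dt·Δt = -0.225995  |  p_1 = 0.544005
  2  |  dp/dt·Δt = -0.092047  |  p_2 = 0.451958
  3  |  dp/dt·Δt = -0.053592  |  p_3 = 0.398366
  4  |  dp/dt·Δt = -0.035495  |  p_4 = 0.362871
  5  |  dp/dt·Δt = -0.025248  |  p_5 = 0.337623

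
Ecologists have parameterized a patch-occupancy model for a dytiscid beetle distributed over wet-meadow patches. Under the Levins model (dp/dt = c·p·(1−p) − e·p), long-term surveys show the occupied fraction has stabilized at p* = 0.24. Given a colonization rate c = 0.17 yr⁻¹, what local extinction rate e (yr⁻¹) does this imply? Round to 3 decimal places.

At equilibrium c(1−p*) = e.
e = 0.17 × (1 − 0.24) = 0.17 × 0.7600 = 0.1292.

0.129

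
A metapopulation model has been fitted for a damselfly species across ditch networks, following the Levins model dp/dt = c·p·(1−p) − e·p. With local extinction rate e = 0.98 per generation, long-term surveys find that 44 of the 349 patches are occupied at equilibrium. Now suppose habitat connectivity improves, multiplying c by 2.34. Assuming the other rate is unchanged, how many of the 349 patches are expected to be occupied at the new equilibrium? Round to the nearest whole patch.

Observed p* = 44/349 = 0.12607.
Balance c(1−p*) = e gives c = e/(1 − 0.12607) = 0.98/0.87393 = 1.12137.
New p* = 1 − e/c = 1 − 0.98000/2.62401 = 0.62653.
Expected occupied = 349 × 0.62653 = 218.66 ≈ 219.

219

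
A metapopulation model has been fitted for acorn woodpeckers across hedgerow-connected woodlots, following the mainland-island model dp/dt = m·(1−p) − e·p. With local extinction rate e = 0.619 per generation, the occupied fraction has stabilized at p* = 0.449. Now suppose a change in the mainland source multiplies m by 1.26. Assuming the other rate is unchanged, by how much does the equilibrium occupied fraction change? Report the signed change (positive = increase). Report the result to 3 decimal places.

Balance m(1−p*) = e·p* gives m = e·p*/(1−p*) = 0.619×0.44900/0.55100 = 0.50441.
New p* = m/(m+e) = 0.63556/(0.63556+0.61900) = 0.50660.
Δp* = 0.50660 − 0.44900 = +0.05760.

0.058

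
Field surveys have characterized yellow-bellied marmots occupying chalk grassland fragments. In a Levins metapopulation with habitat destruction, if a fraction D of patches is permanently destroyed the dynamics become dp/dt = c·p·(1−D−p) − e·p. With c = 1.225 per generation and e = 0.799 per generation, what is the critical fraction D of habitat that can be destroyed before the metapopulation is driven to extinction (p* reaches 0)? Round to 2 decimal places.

0.35

The nontrivial equilibrium is p* = (1−D) − e/c; extinction occurs when this hits zero.
So D_crit = 1 − e/c = 1 − 0.799/1.225 = 1 − 0.6522 = 0.3478.
This equals the undisturbed p*, a classic result of Lande's extension.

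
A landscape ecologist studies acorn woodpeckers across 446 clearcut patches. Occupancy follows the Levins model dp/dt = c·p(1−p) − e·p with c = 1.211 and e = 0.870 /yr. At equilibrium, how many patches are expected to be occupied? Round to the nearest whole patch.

p* = 1 − e/c = 1 − 0.870/1.211 = 0.2816.
Expected occupied patches = N × p* = 446 × 0.2816 = 125.59 ≈ 126.

126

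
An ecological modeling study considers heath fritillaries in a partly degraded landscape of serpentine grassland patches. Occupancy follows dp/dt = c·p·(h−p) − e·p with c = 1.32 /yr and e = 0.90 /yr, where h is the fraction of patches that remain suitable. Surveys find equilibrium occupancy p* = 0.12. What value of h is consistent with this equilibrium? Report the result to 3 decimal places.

At equilibrium c(h−p*) = e, so h = p* + e/c.
h = 0.12 + 0.90/1.32 = 0.12 + 0.6818 = 0.8018.

0.802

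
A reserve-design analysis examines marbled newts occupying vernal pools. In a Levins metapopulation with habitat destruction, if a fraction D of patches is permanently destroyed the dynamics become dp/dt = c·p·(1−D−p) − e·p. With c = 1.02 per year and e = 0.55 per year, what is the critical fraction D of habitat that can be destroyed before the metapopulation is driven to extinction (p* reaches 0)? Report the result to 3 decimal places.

0.461

The nontrivial equilibrium is p* = (1−D) − e/c; extinction occurs when this hits zero.
So D_crit = 1 − e/c = 1 − 0.55/1.02 = 1 − 0.5392 = 0.4608.
Note this equals the original equilibrium occupancy — the Levins extinction-debt result.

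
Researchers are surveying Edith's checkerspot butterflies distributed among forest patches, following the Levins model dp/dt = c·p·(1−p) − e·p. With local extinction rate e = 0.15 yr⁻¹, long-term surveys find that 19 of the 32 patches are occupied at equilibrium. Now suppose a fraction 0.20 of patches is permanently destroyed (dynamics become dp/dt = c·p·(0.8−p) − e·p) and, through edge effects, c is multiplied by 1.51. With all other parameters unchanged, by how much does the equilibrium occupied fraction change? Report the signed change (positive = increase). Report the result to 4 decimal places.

-0.0628

Observed p* = 19/32 = 0.59375.
Balance c(1−p*) = e gives c = e/(1 − 0.59375) = 0.15/0.40625 = 0.36923.
New p* = 0.8 − e/c = 0.8 − 0.15000/0.55754 = 0.53096.
Δp* = 0.53096 − 0.59375 = -0.06279.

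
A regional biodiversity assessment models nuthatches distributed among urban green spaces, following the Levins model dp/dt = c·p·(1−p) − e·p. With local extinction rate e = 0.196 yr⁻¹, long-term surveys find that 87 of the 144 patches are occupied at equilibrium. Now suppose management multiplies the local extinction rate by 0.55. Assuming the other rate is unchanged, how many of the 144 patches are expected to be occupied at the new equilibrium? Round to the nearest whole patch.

Observed p* = 87/144 = 0.60417.
Balance c(1−p*) = e gives c = e/(1 − 0.60417) = 0.196/0.39583 = 0.49516.
New p* = 1 − e/c = 1 − 0.10780/0.49516 = 0.78229.
Expected occupied = 144 × 0.78229 = 112.65 ≈ 113.

113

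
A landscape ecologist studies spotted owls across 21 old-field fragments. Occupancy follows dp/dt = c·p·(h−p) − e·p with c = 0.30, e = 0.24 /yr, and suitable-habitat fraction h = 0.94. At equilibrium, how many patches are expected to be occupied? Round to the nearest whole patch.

p* = h − e/c = 0.94 − 0.8000 = 0.1400.
Expected occupied patches = N × p* = 21 × 0.1400 = 2.94 ≈ 3.

3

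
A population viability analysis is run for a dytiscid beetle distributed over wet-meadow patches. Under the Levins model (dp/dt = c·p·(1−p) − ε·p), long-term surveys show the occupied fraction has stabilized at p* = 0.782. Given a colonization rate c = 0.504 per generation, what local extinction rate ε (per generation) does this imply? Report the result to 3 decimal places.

At equilibrium c(1−p*) = ε.
ε = 0.504 × (1 − 0.782) = 0.504 × 0.2180 = 0.1099.

0.110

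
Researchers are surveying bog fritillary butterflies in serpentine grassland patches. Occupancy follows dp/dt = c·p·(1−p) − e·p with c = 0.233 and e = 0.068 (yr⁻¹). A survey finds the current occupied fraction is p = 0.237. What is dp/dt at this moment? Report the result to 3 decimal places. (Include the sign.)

Colonization term: c·p·(1−p) = 0.233×0.237×0.7630 = 0.04213.
Extinction term: e·p = 0.01612.
dp/dt = 0.04213 − 0.01612 = 0.02602.

0.026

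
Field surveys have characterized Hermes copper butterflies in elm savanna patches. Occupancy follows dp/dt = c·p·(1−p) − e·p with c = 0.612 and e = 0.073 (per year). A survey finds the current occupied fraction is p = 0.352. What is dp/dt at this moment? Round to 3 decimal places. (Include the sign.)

Colonization term: c·p·(1−p) = 0.612×0.352×0.6480 = 0.13959.
Extinction term: e·p = 0.02570.
dp/dt = 0.13959 − 0.02570 = 0.11390.

0.114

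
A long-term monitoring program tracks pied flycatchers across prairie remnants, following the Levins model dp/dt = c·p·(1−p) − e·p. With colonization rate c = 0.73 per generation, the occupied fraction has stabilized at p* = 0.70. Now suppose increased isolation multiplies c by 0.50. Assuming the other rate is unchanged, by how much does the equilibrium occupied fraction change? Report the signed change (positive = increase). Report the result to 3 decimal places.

-0.300

Balance c(1−p*) = e gives e = 0.73×(1 − 0.70000) = 0.21900.
New p* = 1 − e/c = 1 − 0.21900/0.36500 = 0.40000.
Δp* = 0.40000 − 0.70000 = -0.30000.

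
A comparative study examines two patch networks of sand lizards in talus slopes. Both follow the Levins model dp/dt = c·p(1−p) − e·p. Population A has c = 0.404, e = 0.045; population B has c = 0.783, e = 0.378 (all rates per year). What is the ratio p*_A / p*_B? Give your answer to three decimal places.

1.718

A: p*_A = 1 − 0.045/0.404 = 0.8886.
B: p*_B = 1 − 0.378/0.783 = 0.5172.
p*_A / p*_B = 0.8886/0.5172 = 1.7180.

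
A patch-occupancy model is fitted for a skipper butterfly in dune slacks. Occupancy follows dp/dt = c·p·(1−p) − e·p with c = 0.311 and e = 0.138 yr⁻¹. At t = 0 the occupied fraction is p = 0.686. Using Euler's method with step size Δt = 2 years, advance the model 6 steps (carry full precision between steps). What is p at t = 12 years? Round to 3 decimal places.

Update rule: p ← p + [c·p·(1−p) − e·p]·Δt with Δt = 2.
p: 0.68600 → 0.63065  (Δp = -0.05535)
p: 0.63065 → 0.60147  (Δp = -0.02917)
p: 0.60147 → 0.58456  (Δp = -0.01691)
p: 0.58456 → 0.57427  (Δp = -0.01029)
p: 0.57427 → 0.56784  (Δp = -0.00643)
p: 0.56784 → 0.56376  (Δp = -0.00409)

0.564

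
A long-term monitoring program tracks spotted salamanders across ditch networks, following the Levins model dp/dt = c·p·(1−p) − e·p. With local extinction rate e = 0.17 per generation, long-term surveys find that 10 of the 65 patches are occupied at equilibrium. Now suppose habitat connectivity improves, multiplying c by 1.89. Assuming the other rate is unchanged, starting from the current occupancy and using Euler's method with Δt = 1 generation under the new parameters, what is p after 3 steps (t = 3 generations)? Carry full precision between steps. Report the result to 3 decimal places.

Observed p* = 10/65 = 0.15385.
Balance c(1−p*) = e gives c = e/(1 − 0.15385) = 0.17/0.84615 = 0.20091.
Starting from p₀ = 0.15385; update p ← p + (dp/dt)·Δt with the new parameters.
t = 1: p = 0.15385 + (+0.02328) = 0.17712
t = 2: p = 0.17712 + (+0.02523) = 0.20236
t = 3: p = 0.20236 + (+0.02689) = 0.22925

0.229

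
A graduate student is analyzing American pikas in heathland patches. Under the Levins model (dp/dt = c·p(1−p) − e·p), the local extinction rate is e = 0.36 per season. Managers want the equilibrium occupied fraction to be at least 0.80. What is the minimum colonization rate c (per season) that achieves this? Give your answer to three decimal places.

1.800

p* = 1 − e/c ≥ 0.80 requires e/c ≤ 0.2000, i.e. c ≥ e/0.2000.
c_min = 0.36/0.2000 = 1.8000.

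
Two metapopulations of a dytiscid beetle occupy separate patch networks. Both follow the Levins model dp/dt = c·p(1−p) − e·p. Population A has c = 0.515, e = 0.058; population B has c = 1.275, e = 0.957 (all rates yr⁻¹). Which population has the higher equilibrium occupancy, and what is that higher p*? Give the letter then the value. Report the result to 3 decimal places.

A: p*_A = 1 − 0.058/0.515 = 0.8874.
B: p*_B = 1 − 0.957/1.275 = 0.2494.
A is higher at 0.8874.

A, 0.887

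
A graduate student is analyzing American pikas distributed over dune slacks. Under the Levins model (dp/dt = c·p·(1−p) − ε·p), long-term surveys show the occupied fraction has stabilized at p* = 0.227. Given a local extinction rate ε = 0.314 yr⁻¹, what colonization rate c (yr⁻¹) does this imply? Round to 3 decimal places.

At equilibrium c(1−p*) = ε, so c = ε/(1−p*).
c = 0.314/(1 − 0.227) = 0.314/0.7730 = 0.4062.

0.406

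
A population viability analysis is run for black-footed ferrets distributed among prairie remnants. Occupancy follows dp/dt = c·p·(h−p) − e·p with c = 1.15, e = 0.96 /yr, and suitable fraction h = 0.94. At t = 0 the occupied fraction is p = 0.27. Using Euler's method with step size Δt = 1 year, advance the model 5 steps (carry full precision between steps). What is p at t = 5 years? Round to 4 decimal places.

Update rule: p ← p + [c·p·(h−p) − e·p]·Δt with Δt = 1.
  1  |  dp/dt·Δt = -0.051165  |  p_1 = 0.218835
  2  |  dp/dt·Δt = -0.028593  |  p_2 = 0.190242
  3  |  dp/dt·Δt = -0.018602  |  p_3 = 0.171640
  4  |  dp/dt·Δt = -0.013111  |  p_4 = 0.158529
  5  |  dp/dt·Δt = -0.009719  |  p_5 = 0.148810

0.1488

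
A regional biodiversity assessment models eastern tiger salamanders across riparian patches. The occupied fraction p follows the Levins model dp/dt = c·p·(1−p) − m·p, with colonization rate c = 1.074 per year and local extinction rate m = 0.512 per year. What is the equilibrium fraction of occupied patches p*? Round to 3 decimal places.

Setting dp/dt = 0 and dividing through by p* gives c·(1−p*) = m.
So p* = 1 − m/c = 1 − 0.512/1.074 = 1 − 0.4767 = 0.5233.

0.523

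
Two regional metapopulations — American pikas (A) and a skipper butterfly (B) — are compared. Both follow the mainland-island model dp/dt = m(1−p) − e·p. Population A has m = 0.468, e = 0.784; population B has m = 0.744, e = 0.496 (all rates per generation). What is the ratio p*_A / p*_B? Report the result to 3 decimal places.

A: p*_A = m/(m+e) = 0.468/1.2520 = 0.3738.
B: p*_B = 0.744/1.2400 = 0.6000.
p*_A / p*_B = 0.3738/0.6000 = 0.6230.

0.623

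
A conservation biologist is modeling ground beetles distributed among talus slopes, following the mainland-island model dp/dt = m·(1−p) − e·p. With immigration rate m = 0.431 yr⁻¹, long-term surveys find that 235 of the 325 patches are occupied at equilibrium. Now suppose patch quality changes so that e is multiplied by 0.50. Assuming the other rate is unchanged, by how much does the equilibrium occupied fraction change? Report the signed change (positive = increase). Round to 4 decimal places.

0.1162

Observed p* = 235/325 = 0.72308.
Balance m(1−p*) = e·p* gives e = m(1−p*)/p* = 0.431×0.27692/0.72308 = 0.16506.
New p* = m/(m+e) = 0.43100/(0.43100+0.08253) = 0.83929.
Δp* = 0.83929 − 0.72308 = +0.11621.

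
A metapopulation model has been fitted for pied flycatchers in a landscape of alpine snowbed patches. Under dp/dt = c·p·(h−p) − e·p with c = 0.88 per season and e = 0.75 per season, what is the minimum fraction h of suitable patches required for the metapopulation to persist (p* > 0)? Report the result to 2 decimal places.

p* = h − e/c is positive only when h > e/c.
h_min = e/c = 0.75/0.88 = 0.8523.

0.85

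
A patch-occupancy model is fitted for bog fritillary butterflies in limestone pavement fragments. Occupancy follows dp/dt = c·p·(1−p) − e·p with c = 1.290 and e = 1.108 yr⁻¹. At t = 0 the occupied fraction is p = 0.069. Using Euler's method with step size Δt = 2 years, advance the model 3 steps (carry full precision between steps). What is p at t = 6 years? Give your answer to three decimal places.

0.106

Update rule: p ← p + [c·p·(1−p) − e·p]·Δt with Δt = 2.
step 1: Δp = +0.01283, p = 0.08183
step 2: Δp = +0.01251, p = 0.09434
step 3: Δp = +0.01138, p = 0.10572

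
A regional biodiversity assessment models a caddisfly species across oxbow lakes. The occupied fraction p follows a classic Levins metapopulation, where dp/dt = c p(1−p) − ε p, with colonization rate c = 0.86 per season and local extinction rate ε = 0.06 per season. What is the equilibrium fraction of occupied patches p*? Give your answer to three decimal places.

0.930

At equilibrium, colonization balances extinction: c·p*·(1−p*) = ε·p*.
So p* = 1 − ε/c = 1 − 0.06/0.86 = 1 − 0.0698 = 0.9302.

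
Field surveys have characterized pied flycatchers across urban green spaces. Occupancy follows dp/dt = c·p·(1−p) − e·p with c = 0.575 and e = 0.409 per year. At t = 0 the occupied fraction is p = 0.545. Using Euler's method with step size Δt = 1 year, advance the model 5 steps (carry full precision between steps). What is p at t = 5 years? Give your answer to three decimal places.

0.349

Update rule: p ← p + [c·p·(1−p) − e·p]·Δt with Δt = 1.
  1  |  dp/dt·Δt = -0.080319  |  p_1 = 0.464681
  2  |  dp/dt·Δt = -0.047022  |  p_2 = 0.417659
  3  |  dp/dt·Δt = -0.030971  |  p_3 = 0.386688
  4  |  dp/dt·Δt = -0.021788  |  p_4 = 0.364900
  5  |  dp/dt·Δt = -0.015989  |  p_5 = 0.348911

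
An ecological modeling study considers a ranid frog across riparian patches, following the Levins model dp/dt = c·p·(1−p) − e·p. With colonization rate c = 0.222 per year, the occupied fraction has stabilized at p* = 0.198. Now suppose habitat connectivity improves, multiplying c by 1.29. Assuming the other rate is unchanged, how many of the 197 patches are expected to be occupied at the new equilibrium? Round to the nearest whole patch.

Balance c(1−p*) = e gives e = 0.222×(1 − 0.19800) = 0.17804.
New p* = 1 − e/c = 1 − 0.17804/0.28638 = 0.37831.
Expected occupied = 197 × 0.37831 = 74.53 ≈ 75.

75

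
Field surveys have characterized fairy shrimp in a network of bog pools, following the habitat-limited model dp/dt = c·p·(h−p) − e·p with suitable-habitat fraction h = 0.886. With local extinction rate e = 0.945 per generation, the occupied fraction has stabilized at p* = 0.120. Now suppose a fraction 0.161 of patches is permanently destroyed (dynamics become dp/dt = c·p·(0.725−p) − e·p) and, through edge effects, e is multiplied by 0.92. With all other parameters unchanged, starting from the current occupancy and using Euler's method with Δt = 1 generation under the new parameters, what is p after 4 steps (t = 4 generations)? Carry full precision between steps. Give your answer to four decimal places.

Balance c(h−p*) = e gives c = e/(0.886 − 0.12000) = 0.945/0.76600 = 1.23368.
Starting from p₀ = 0.12000; update p ← p + (dp/dt)·Δt with the new parameters.
step 1: Δp = -0.01476, p = 0.10524
step 2: Δp = -0.01103, p = 0.09421
step 3: Δp = -0.00859, p = 0.08562
step 4: Δp = -0.00690, p = 0.07871

0.0787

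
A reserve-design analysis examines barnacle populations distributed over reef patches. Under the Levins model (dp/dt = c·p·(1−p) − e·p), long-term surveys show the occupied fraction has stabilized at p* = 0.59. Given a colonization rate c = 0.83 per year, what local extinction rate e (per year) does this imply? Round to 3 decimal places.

At equilibrium c(1−p*) = e.
e = 0.83 × (1 − 0.59) = 0.83 × 0.4100 = 0.3403.

0.340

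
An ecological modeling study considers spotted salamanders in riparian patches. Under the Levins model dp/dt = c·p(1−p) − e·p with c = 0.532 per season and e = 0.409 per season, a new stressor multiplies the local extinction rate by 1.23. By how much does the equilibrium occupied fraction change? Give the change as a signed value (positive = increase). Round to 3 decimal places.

-0.177

Before: p* = 1 − 0.409/0.532 = 0.2312.
After the change, c = 0.532, e = 0.50307, so p* = 1 − 0.50307/0.532 = 0.0544.
Δp* = 0.0544 − 0.2312 = -0.1768.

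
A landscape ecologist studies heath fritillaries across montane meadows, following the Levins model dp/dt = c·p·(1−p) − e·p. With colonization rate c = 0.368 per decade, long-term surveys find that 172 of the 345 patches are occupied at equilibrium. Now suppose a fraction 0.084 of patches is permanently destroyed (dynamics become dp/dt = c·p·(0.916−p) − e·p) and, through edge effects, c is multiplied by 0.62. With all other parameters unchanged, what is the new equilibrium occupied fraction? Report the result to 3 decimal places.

Observed p* = 172/345 = 0.49855.
Balance c(1−p*) = e gives e = 0.368×(1 − 0.49855) = 0.18453.
New p* = 0.916 − e/c = 0.916 − 0.18453/0.22816 = 0.10723.

0.107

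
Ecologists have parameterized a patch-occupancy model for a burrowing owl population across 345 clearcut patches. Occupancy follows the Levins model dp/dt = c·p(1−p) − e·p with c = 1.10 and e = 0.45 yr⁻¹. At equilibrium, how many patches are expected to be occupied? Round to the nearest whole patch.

204

p* = 1 − e/c = 1 − 0.45/1.10 = 0.5909.
Expected occupied patches = N × p* = 345 × 0.5909 = 203.86 ≈ 204.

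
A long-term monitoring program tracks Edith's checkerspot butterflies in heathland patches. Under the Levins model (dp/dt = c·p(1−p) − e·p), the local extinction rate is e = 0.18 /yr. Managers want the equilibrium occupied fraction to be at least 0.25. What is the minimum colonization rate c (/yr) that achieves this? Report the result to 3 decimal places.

p* = 1 − e/c ≥ 0.25 requires e/c ≤ 0.7500, i.e. c ≥ e/0.7500.
c_min = 0.18/0.7500 = 0.2400.

0.240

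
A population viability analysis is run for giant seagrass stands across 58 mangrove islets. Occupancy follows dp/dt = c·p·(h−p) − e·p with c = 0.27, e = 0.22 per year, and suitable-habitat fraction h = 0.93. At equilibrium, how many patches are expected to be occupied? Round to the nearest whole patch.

7

p* = h − e/c = 0.93 − 0.8148 = 0.1152.
Expected occupied patches = N × p* = 58 × 0.1152 = 6.68 ≈ 7.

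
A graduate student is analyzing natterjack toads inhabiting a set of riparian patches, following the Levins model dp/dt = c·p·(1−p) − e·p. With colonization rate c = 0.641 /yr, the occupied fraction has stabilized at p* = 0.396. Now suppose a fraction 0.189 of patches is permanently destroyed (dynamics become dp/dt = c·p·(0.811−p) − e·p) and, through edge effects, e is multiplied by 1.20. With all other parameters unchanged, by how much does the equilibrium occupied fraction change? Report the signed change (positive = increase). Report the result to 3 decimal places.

-0.310

Balance c(1−p*) = e gives e = 0.641×(1 − 0.39600) = 0.38716.
New p* = 0.811 − e/c = 0.811 − 0.46459/0.64100 = 0.08621.
Δp* = 0.08621 − 0.39600 = -0.30979.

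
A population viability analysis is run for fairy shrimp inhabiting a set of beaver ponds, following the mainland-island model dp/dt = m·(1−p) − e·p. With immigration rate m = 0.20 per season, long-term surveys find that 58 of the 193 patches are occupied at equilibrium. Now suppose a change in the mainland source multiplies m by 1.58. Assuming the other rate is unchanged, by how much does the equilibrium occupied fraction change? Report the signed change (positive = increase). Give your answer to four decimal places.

Observed p* = 58/193 = 0.30052.
Balance m(1−p*) = e·p* gives e = m(1−p*)/p* = 0.20×0.69948/0.30052 = 0.46551.
New p* = m/(m+e) = 0.31600/(0.31600+0.46551) = 0.40435.
Δp* = 0.40435 − 0.30052 = +0.10383.

0.1038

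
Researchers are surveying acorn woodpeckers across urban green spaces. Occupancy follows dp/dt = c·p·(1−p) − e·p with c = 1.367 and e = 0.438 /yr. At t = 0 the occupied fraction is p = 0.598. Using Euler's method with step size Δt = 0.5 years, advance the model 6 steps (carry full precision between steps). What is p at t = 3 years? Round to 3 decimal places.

Update rule: p ← p + [c·p·(1−p) − e·p]·Δt with Δt = 0.5.
t = 0.5: p = 0.59800 + (+0.03335) = 0.63135
t = 1: p = 0.63135 + (+0.02082) = 0.65217
t = 1.5: p = 0.65217 + (+0.01222) = 0.66439
t = 2: p = 0.66439 + (+0.00690) = 0.67129
t = 2.5: p = 0.67129 + (+0.00381) = 0.67510
t = 3: p = 0.67510 + (+0.00207) = 0.67717

0.677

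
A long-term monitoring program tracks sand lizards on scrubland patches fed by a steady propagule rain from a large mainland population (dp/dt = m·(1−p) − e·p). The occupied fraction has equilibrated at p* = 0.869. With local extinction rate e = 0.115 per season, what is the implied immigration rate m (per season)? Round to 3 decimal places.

At equilibrium m(1−p*) = e·p*, so m = e·p*/(1−p*).
m = 0.115 × 0.869 / 0.1310 = 0.0999/0.1310 = 0.7629.

0.763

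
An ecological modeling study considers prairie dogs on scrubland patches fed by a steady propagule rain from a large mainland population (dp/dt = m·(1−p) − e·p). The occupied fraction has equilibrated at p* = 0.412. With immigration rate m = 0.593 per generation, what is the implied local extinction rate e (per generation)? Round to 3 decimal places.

At equilibrium m(1−p*) = e·p*, so e = m(1−p*)/p*.
e = 0.593 × 0.5880 / 0.412 = 0.8463.

0.846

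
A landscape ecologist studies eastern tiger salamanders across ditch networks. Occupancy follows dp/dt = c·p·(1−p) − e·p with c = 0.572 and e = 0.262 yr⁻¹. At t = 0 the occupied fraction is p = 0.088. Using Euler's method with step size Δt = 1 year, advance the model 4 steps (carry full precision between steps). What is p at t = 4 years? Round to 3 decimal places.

0.206

Update rule: p ← p + [c·p·(1−p) − e·p]·Δt with Δt = 1.
  1  |  dp/dt·Δt = +0.022850  |  p_1 = 0.110850
  2  |  dp/dt·Δt = +0.027335  |  p_2 = 0.138185
  3  |  dp/dt·Δt = +0.031915  |  p_3 = 0.170100
  4  |  dp/dt·Δt = +0.036181  |  p_4 = 0.206281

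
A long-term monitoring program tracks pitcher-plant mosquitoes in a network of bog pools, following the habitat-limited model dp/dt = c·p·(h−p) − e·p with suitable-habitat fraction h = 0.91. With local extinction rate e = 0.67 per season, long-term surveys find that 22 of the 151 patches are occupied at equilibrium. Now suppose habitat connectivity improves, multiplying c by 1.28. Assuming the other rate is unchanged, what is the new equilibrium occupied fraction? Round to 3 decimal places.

0.313

Observed p* = 22/151 = 0.14570.
Balance c(h−p*) = e gives c = e/(0.91 − 0.14570) = 0.67/0.76430 = 0.87662.
New p* = 0.91 − e/c = 0.91 − 0.67000/1.12207 = 0.31289.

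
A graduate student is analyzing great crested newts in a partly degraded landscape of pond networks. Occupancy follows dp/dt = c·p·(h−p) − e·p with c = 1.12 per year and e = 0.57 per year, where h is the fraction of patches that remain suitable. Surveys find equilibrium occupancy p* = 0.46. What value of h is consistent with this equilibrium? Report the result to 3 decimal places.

0.969

At equilibrium c(h−p*) = e, so h = p* + e/c.
h = 0.46 + 0.57/1.12 = 0.46 + 0.5089 = 0.9689.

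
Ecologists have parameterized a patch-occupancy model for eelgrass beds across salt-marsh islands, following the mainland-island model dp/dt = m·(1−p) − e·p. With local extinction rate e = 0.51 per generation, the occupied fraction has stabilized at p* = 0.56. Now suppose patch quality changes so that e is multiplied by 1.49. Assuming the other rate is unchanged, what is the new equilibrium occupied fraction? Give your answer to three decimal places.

0.461

Balance m(1−p*) = e·p* gives m = e·p*/(1−p*) = 0.51×0.56000/0.44000 = 0.64909.
New p* = m/(m+e) = 0.64909/(0.64909+0.75990) = 0.46068.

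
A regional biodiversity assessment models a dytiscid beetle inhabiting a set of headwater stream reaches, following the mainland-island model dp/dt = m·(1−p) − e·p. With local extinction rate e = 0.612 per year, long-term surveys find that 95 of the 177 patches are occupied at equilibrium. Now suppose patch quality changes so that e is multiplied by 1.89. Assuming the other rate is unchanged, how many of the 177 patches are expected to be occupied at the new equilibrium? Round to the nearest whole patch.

Observed p* = 95/177 = 0.53672.
Balance m(1−p*) = e·p* gives m = e·p*/(1−p*) = 0.612×0.53672/0.46328 = 0.70902.
New p* = m/(m+e) = 0.70902/(0.70902+1.15668) = 0.38003.
Expected occupied = 177 × 0.38003 = 67.27 ≈ 67.

67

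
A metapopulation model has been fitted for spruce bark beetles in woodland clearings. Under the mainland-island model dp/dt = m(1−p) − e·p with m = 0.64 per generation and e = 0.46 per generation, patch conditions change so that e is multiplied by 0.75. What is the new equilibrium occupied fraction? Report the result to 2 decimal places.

0.65

Before: p* = 0.64/(0.64+0.46) = 0.5818.
After: m = 0.64, e = 0.345; p* = 0.64/0.9850 = 0.6497.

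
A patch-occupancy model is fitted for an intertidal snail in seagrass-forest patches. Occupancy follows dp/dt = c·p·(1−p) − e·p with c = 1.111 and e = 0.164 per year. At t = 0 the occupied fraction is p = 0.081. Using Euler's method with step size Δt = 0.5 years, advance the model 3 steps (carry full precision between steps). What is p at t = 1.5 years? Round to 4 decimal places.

Update rule: p ← p + [c·p·(1−p) − e·p]·Δt with Δt = 0.5.
t = 0.5: p = 0.08100 + (+0.03471) = 0.11571
t = 1: p = 0.11571 + (+0.04735) = 0.16306
t = 1.5: p = 0.16306 + (+0.06244) = 0.22550

0.2255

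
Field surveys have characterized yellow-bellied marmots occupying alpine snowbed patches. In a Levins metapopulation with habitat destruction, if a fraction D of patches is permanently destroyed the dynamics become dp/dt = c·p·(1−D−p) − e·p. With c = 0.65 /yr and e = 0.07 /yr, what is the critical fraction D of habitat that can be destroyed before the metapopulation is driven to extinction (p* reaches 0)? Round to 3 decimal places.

The nontrivial equilibrium is p* = (1−D) − e/c; extinction occurs when this hits zero.
So D_crit = 1 − e/c = 1 − 0.07/0.65 = 1 − 0.1077 = 0.8923.
Note this equals the original equilibrium occupancy — the Levins extinction-debt result.

0.892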